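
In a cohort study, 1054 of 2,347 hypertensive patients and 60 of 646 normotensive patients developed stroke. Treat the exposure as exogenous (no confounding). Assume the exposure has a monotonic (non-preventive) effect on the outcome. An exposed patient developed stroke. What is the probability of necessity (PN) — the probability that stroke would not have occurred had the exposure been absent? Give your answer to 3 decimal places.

PN ≈ 0.793

p₁ = P(outcome | exposed) = 1054/2347 = 0.44908
p₀ = P(outcome | unexposed) = 60/646 = 0.092879
Under exogeneity and monotonicity, PN = (p₁ − p₀) / p₁.
PN = (0.44908 − 0.092879) / 0.44908 = 0.3562 / 0.44908 ≈ 0.7932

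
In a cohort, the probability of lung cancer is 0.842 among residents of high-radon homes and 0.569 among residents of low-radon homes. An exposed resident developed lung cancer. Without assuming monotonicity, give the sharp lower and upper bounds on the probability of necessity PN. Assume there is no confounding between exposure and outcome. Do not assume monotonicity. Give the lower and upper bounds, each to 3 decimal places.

0.324 ≤ PN ≤ 0.512

Let p₁ = 0.842, p₀ = 0.569.
Under exogeneity alone the bounds on PN are max{0,(p₁−p₀)/p₁} ≤ PN ≤ min{1,(1−p₀)/p₁}.
  lower = (p₁ − p₀)/p₁ = 0.273 / 0.842 ≈ 0.3242
  upper = min{1, (1 − p₀)/p₁} = 0.431 / 0.842 ≈ 0.5119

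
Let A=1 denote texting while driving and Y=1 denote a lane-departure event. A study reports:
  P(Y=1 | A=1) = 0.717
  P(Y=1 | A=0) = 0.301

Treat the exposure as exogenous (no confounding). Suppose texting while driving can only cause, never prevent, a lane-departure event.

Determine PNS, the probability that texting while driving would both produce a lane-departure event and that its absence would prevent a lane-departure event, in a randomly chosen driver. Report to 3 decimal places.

PNS ≈ 0.416

Let p₁ = 0.717, p₀ = 0.301.
Under exogeneity and monotonicity, PNS = p₁ − p₀.
PNS = 0.717 − 0.301 = 0.416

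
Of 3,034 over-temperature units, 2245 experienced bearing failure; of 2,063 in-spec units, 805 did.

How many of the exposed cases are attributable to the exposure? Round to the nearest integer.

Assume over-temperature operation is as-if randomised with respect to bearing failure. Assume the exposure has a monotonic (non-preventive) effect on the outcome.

about 1061 cases

p₁ = P(outcome | exposed) = 2245/3034 = 0.73995
p₀ = P(outcome | unexposed) = 805/2063 = 0.39021
PN = (p₁ − p₀)/p₁ = (0.73995 − 0.39021) / 0.73995 ≈ 0.47265.
Attributable cases ≈ PN × (exposed cases) = 0.47265 × 2245 ≈ 1061.11.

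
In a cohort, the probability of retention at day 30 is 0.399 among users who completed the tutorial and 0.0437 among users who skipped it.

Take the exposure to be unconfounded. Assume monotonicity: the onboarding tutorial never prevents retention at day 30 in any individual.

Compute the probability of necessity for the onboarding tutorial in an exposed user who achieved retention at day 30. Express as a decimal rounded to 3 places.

Let p₁ = 0.399, p₀ = 0.0437.
Under exogeneity and monotonicity, PN = (p₁ − p₀) / p₁.
PN = (0.399 − 0.0437) / 0.399 = 0.3553 / 0.399 ≈ 0.8905

PN ≈ 0.890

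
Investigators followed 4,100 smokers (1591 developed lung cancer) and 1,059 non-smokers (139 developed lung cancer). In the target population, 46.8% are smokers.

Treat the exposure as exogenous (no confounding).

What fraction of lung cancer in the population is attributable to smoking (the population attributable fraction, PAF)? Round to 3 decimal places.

PAF ≈ 0.478

p₁ = P(outcome | exposed) = 1591/4100 = 0.38805
p₀ = P(outcome | unexposed) = 139/1059 = 0.13126
Overall risk P(Y=1) = π·p₁ + (1−π)·p₀ = 0.468×0.38805 + 0.532×0.13126 = 0.25143.
Under exogeneity, PAF = [P(Y=1) − p₀] / P(Y=1).
PAF = (0.25143 − 0.13126) / 0.25143 ≈ 0.4780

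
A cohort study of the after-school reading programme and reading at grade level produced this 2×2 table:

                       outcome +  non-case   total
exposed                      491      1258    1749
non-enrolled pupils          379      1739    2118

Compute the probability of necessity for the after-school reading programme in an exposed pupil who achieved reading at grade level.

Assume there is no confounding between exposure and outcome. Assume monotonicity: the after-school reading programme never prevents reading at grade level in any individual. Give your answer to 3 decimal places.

PN ≈ 0.363

p₁ = P(outcome | exposed) = 491/1749 = 0.28073
p₀ = P(outcome | unexposed) = 379/2118 = 0.17894
Under exogeneity and monotonicity, PN = (p₁ − p₀) / p₁.
PN = (0.28073 − 0.17894) / 0.28073 = 0.10179 / 0.28073 ≈ 0.3626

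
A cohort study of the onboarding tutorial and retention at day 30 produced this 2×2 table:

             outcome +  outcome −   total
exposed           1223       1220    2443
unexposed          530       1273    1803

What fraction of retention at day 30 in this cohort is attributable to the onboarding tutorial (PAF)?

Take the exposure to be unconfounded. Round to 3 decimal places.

p₁ = P(outcome | exposed) = 1223/2443 = 0.50061
p₀ = P(outcome | unexposed) = 530/1803 = 0.29395
Exposure prevalence π = 2443/4246 = 0.57537; overall risk P(Y=1) = 0.41286.
Under exogeneity, PAF = [P(Y=1) − p₀]/P(Y=1).
PAF = (0.41286 − 0.29395) / 0.41286 ≈ 0.2880

PAF ≈ 0.288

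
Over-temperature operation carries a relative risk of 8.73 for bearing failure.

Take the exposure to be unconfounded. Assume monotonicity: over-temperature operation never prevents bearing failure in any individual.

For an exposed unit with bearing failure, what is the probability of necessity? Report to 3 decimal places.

PN ≈ 0.885

Under exogeneity and monotonicity, PN = (RR − 1) / RR = 1 − 1/RR.
PN = (8.73 − 1) / 8.73 = 7.73 / 8.73 ≈ 0.8855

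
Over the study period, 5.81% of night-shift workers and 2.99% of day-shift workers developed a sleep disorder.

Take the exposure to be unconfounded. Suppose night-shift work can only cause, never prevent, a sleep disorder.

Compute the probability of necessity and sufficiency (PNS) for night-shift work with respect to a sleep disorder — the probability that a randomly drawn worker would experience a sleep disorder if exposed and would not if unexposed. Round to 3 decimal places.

PNS ≈ 0.028

p₁ = 0.0581, p₀ = 0.0299.
Under exogeneity and monotonicity, PNS = p₁ − p₀.
PNS = 0.0581 − 0.0299 = 0.0282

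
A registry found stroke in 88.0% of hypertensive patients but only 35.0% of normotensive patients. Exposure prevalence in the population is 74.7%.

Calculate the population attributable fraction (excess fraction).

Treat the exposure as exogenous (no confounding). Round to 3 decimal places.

PAF ≈ 0.531

p₁ = 0.88, p₀ = 0.35.
Overall risk P(Y=1) = π·p₁ + (1−π)·p₀ = 0.747×0.88 + 0.253×0.35 = 0.74591.
Under exogeneity, PAF = [P(Y=1) − p₀] / P(Y=1).
PAF = (0.74591 − 0.35) / 0.74591 ≈ 0.5308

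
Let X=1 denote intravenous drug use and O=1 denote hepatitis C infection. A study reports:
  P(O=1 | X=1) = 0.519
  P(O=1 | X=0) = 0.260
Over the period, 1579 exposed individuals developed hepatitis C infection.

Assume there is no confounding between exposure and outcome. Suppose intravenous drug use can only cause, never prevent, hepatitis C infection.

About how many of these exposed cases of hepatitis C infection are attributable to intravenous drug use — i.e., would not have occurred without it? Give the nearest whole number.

about 788 cases

Let p₁ = 0.519, p₀ = 0.26.
PN = (p₁ − p₀)/p₁ = (0.519 − 0.26) / 0.519 ≈ 0.49904.
Attributable cases ≈ PN × (exposed cases) = 0.49904 × 1579 ≈ 787.98.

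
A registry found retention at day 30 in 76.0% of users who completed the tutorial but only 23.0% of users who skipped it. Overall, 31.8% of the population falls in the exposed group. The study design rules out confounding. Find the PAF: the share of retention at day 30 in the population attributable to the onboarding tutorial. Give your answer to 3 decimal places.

p₁ = 0.76, p₀ = 0.23.
Overall risk P(Y=1) = π·p₁ + (1−π)·p₀ = 0.318×0.76 + 0.682×0.23 = 0.39854.
Under exogeneity, PAF = [P(Y=1) − p₀] / P(Y=1).
PAF = (0.39854 − 0.23) / 0.39854 ≈ 0.4229

PAF ≈ 0.423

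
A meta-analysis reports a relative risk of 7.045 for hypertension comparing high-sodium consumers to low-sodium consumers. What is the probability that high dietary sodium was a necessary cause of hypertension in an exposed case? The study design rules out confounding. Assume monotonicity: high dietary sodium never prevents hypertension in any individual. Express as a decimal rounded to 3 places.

PN ≈ 0.858

Under exogeneity and monotonicity, PN = (RR − 1) / RR = 1 − 1/RR.
PN = (7.045 − 1) / 7.045 = 6.045 / 7.045 ≈ 0.8581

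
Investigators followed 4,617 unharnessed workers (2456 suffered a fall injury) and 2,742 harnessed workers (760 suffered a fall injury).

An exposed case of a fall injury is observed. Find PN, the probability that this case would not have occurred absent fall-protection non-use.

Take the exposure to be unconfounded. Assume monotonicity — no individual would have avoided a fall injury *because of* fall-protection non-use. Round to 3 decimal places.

p₁ = P(outcome | exposed) = 2456/4617 = 0.53195
p₀ = P(outcome | unexposed) = 760/2742 = 0.27717
Under exogeneity and monotonicity, PN = (p₁ − p₀) / p₁.
PN = (0.53195 − 0.27717) / 0.53195 = 0.25478 / 0.53195 ≈ 0.4790

PN ≈ 0.479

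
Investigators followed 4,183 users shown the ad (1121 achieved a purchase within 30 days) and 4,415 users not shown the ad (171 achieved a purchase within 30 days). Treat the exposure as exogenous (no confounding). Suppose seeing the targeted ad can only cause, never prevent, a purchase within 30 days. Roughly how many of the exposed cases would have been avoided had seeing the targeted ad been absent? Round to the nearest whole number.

about 959 cases

p₁ = P(outcome | exposed) = 1121/4183 = 0.26799
p₀ = P(outcome | unexposed) = 171/4415 = 0.038732
PN = (p₁ − p₀)/p₁ = (0.26799 − 0.038732) / 0.26799 ≈ 0.85547.
Attributable cases ≈ PN × (exposed cases) = 0.85547 × 1121 ≈ 958.99.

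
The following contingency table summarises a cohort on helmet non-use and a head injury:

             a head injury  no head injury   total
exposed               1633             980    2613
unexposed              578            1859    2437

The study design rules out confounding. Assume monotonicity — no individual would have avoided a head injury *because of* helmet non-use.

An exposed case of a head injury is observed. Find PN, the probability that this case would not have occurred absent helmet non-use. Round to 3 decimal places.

PN ≈ 0.620

p₁ = P(outcome | exposed) = 1633/2613 = 0.62495
p₀ = P(outcome | unexposed) = 578/2437 = 0.23718
Under exogeneity and monotonicity, PN = (p₁ − p₀) / p₁.
PN = (0.62495 − 0.23718) / 0.62495 = 0.38778 / 0.62495 ≈ 0.6205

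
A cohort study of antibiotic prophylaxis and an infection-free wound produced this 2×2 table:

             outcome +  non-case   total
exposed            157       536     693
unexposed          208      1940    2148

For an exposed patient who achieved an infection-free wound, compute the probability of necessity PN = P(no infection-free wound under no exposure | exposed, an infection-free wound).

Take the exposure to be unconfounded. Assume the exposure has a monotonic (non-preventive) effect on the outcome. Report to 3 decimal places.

PN ≈ 0.573

p₁ = P(outcome | exposed) = 157/693 = 0.22655
p₀ = P(outcome | unexposed) = 208/2148 = 0.096834
Under exogeneity and monotonicity, PN = (p₁ − p₀)/p₁.
PN = (0.22655 − 0.096834) / 0.22655 ≈ 0.5726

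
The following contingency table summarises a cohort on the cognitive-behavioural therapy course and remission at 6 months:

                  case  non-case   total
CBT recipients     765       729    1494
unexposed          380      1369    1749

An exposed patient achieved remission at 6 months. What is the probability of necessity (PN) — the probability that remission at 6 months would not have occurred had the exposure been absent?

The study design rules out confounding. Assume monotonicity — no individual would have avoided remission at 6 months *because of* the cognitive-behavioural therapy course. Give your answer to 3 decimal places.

PN ≈ 0.576

p₁ = P(outcome | exposed) = 765/1494 = 0.51205
p₀ = P(outcome | unexposed) = 380/1749 = 0.21727
Under exogeneity and monotonicity, PN = (p₁ − p₀) / p₁.
PN = (0.51205 − 0.21727) / 0.51205 = 0.29478 / 0.51205 ≈ 0.5757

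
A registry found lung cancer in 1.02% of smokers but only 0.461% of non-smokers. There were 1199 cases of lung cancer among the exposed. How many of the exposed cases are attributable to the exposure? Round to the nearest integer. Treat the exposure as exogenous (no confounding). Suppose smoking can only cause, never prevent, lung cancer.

about 657 cases

p₁ = 0.0102, p₀ = 0.00461.
PN = (p₁ − p₀)/p₁ = (0.0102 − 0.00461) / 0.0102 ≈ 0.54804.
Attributable cases ≈ PN × (exposed cases) = 0.54804 × 1199 ≈ 657.10.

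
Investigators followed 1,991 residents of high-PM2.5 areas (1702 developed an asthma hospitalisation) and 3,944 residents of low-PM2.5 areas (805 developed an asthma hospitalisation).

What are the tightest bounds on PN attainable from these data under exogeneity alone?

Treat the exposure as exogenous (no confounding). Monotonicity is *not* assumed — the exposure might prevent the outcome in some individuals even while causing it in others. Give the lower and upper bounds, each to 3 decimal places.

p₁ = P(outcome | exposed) = 1702/1991 = 0.85485
p₀ = P(outcome | unexposed) = 805/3944 = 0.20411
Under exogeneity alone the bounds on PN are max{0,(p₁−p₀)/p₁} ≤ PN ≤ min{1,(1−p₀)/p₁}.
  lower = (p₁ − p₀)/p₁ = 0.65074 / 0.85485 ≈ 0.7612
  upper = min{1, (1 − p₀)/p₁} = 0.79589 / 0.85485 ≈ 0.9310

0.761 ≤ PN ≤ 0.931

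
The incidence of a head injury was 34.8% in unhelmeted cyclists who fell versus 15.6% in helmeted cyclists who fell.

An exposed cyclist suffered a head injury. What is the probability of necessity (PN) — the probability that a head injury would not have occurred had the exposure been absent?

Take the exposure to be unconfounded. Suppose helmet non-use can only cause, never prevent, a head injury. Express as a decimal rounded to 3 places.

p₁ = 0.348, p₀ = 0.156.
Under exogeneity and monotonicity, PN = (p₁ − p₀) / p₁.
PN = (0.348 − 0.156) / 0.348 = 0.192 / 0.348 ≈ 0.5517

PN ≈ 0.552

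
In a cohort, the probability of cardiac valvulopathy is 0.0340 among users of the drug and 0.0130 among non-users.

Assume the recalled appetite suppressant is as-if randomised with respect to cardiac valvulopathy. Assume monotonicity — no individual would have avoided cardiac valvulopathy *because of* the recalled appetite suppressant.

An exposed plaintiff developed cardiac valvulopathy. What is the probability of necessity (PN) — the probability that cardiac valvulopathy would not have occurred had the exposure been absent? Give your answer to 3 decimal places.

Let p₁ = 0.034, p₀ = 0.013.
Under exogeneity and monotonicity, PN = (p₁ − p₀) / p₁.
PN = (0.034 − 0.013) / 0.034 = 0.021 / 0.034 ≈ 0.6176

PN ≈ 0.618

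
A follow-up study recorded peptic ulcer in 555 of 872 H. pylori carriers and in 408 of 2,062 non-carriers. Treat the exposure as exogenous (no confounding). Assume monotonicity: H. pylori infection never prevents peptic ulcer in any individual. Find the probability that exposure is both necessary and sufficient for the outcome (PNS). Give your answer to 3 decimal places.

p₁ = P(outcome | exposed) = 555/872 = 0.63647
p₀ = P(outcome | unexposed) = 408/2062 = 0.19787
Under exogeneity and monotonicity, PNS = p₁ − p₀.
PNS = 0.63647 − 0.19787 = 0.4386

PNS ≈ 0.439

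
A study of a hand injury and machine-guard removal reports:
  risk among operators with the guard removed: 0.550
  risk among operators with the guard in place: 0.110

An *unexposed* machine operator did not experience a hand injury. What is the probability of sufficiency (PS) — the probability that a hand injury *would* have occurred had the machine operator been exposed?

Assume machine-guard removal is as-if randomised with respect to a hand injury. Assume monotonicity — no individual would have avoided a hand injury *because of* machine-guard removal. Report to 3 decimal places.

PS ≈ 0.494

Let p₁ = 0.55, p₀ = 0.11.
Under exogeneity and monotonicity, PS = (p₁ − p₀) / (1 − p₀).
PS = (0.55 − 0.11) / (1 − 0.11) = 0.44 / 0.89 ≈ 0.4944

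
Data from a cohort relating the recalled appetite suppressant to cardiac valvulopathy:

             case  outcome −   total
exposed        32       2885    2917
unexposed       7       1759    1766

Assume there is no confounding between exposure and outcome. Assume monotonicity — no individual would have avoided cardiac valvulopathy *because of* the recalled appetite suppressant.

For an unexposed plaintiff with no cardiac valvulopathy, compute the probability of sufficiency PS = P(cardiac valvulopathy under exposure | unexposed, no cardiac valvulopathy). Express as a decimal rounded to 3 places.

p₁ = P(outcome | exposed) = 32/2917 = 0.01097
p₀ = P(outcome | unexposed) = 7/1766 = 0.0039638
Under exogeneity and monotonicity, PS = (p₁ − p₀)/(1 − p₀).
PS = (0.01097 − 0.0039638) / 0.99604 ≈ 0.0070

PS ≈ 0.007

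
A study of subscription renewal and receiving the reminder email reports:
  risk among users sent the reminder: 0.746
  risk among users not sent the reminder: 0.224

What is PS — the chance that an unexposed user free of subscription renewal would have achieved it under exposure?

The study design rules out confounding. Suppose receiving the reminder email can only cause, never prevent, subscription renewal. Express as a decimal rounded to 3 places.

PS ≈ 0.673

Let p₁ = 0.746, p₀ = 0.224.
Under exogeneity and monotonicity, PS = (p₁ − p₀) / (1 − p₀).
PS = (0.746 − 0.224) / (1 − 0.224) = 0.522 / 0.776 ≈ 0.6727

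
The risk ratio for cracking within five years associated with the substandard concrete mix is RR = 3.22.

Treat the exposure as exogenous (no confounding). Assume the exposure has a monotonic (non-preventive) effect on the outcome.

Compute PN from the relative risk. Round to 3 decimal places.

PN ≈ 0.689

Under exogeneity and monotonicity, PN = (RR − 1) / RR = 1 − 1/RR.
PN = (3.22 − 1) / 3.22 = 2.22 / 3.22 ≈ 0.6894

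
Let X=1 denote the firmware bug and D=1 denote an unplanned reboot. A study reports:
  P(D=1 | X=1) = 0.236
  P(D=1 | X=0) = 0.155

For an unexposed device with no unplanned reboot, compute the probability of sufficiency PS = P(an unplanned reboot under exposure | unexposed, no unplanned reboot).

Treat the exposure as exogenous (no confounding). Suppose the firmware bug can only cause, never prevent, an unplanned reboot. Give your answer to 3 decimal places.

Let p₁ = 0.236, p₀ = 0.155.
Under exogeneity and monotonicity, PS = (p₁ − p₀) / (1 − p₀).
PS = (0.236 − 0.155) / (1 − 0.155) = 0.081 / 0.845 ≈ 0.0959

PS ≈ 0.096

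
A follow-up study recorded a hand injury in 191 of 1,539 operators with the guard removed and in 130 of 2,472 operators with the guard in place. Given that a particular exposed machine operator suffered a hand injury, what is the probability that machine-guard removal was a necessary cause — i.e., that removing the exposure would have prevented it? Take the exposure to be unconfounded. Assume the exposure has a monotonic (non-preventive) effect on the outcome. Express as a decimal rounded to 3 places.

p₁ = P(outcome | exposed) = 191/1539 = 0.12411
p₀ = P(outcome | unexposed) = 130/2472 = 0.052589
Under exogeneity and monotonicity, PN = (p₁ − p₀) / p₁.
PN = (0.12411 − 0.052589) / 0.12411 = 0.071518 / 0.12411 ≈ 0.5763

PN ≈ 0.576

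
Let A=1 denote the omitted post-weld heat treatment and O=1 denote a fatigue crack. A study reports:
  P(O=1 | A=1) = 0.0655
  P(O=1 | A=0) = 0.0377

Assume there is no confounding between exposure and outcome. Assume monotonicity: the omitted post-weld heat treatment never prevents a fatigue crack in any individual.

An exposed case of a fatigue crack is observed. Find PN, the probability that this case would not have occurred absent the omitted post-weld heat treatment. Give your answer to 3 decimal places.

PN ≈ 0.424

Let p₁ = 0.0655, p₀ = 0.0377.
Under exogeneity and monotonicity, PN = (p₁ − p₀) / p₁.
PN = (0.0655 − 0.0377) / 0.0655 = 0.0278 / 0.0655 ≈ 0.4244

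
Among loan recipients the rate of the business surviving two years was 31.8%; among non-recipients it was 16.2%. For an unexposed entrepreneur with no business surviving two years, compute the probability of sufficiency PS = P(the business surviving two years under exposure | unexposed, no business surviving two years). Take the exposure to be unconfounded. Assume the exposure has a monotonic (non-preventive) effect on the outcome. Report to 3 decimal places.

PS ≈ 0.186

p₁ = 0.318, p₀ = 0.162.
Under exogeneity and monotonicity, PS = (p₁ − p₀) / (1 − p₀).
PS = (0.318 − 0.162) / (1 − 0.162) = 0.156 / 0.838 ≈ 0.1862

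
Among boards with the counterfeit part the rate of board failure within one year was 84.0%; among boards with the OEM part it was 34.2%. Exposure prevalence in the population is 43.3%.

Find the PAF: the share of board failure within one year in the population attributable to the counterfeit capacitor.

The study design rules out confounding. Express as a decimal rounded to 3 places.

p₁ = 0.84, p₀ = 0.342.
Overall risk P(Y=1) = π·p₁ + (1−π)·p₀ = 0.433×0.84 + 0.567×0.342 = 0.55763.
Under exogeneity, PAF = [P(Y=1) − p₀] / P(Y=1).
PAF = (0.55763 − 0.342) / 0.55763 ≈ 0.3867

PAF ≈ 0.387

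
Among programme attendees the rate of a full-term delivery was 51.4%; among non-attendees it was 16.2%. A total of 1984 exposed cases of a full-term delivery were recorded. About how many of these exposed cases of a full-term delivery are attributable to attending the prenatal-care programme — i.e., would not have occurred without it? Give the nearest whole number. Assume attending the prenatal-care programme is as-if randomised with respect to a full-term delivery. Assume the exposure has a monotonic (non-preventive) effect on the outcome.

p₁ = 0.514, p₀ = 0.162.
PN = (p₁ − p₀)/p₁ = (0.514 − 0.162) / 0.514 ≈ 0.68482.
Attributable cases ≈ PN × (exposed cases) = 0.68482 × 1984 ≈ 1358.69.

about 1359 cases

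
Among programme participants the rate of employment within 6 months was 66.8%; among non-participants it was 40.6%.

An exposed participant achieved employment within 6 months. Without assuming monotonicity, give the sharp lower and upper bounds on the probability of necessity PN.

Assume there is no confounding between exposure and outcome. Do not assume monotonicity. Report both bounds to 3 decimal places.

p₁ = 0.668, p₀ = 0.406.
Under exogeneity alone the bounds on PN are max{0,(p₁−p₀)/p₁} ≤ PN ≤ min{1,(1−p₀)/p₁}.
  lower = (p₁ − p₀)/p₁ = 0.262 / 0.668 ≈ 0.3922
  upper = min{1, (1 − p₀)/p₁} = 0.594 / 0.668 ≈ 0.8892

0.392 ≤ PN ≤ 0.889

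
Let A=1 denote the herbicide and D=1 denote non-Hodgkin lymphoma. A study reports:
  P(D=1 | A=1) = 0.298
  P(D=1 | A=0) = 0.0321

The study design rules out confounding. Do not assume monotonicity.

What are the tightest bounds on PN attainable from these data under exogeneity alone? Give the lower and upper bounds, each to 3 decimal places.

Let p₁ = 0.298, p₀ = 0.0321.
Under exogeneity alone the bounds on PN are max{0,(p₁−p₀)/p₁} ≤ PN ≤ min{1,(1−p₀)/p₁}.
  lower = (p₁ − p₀)/p₁ = 0.2659 / 0.298 ≈ 0.8923
  upper = min{1, (1 − p₀)/p₁} = 0.9679 / 0.298 ≈ 3.2480 → capped at 1

0.892 ≤ PN ≤ 1.000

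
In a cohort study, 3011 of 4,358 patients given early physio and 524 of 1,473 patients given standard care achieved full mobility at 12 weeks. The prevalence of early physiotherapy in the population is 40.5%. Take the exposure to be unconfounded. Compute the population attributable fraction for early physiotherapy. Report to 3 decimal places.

p₁ = P(outcome | exposed) = 3011/4358 = 0.69091
p₀ = P(outcome | unexposed) = 524/1473 = 0.35574
Overall risk P(Y=1) = π·p₁ + (1−π)·p₀ = 0.405×0.69091 + 0.595×0.35574 = 0.49148.
Under exogeneity, PAF = [P(Y=1) − p₀] / P(Y=1).
PAF = (0.49148 − 0.35574) / 0.49148 ≈ 0.2762

PAF ≈ 0.276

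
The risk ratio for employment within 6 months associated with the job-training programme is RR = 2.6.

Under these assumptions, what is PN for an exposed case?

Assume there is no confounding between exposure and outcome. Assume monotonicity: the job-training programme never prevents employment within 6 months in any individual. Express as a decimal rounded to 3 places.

PN ≈ 0.615

Under exogeneity and monotonicity, PN = (RR − 1) / RR = 1 − 1/RR.
PN = (2.6 − 1) / 2.6 = 1.6 / 2.6 ≈ 0.6154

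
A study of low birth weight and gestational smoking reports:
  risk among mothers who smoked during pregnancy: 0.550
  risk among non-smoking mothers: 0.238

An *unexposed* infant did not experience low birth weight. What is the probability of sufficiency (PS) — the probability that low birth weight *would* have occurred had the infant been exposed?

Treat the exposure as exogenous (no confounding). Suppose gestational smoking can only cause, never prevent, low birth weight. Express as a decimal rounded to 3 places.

PS ≈ 0.409

Let p₁ = 0.55, p₀ = 0.238.
Under exogeneity and monotonicity, PS = (p₁ − p₀) / (1 − p₀).
PS = (0.55 − 0.238) / (1 − 0.238) = 0.312 / 0.762 ≈ 0.4094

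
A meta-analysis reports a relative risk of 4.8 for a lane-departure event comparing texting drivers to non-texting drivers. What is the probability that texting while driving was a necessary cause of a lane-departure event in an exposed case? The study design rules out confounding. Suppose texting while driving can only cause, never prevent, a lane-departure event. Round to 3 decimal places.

PN ≈ 0.792

Under exogeneity and monotonicity, PN = (RR − 1) / RR = 1 − 1/RR.
PN = (4.8 − 1) / 4.8 = 3.8 / 4.8 ≈ 0.7917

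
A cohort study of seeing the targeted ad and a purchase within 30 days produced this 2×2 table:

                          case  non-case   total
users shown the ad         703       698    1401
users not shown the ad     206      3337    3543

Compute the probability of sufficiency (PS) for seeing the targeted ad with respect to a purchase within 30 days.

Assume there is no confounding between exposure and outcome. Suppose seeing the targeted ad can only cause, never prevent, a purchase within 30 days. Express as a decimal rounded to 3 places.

PS ≈ 0.471

p₁ = P(outcome | exposed) = 703/1401 = 0.50178
p₀ = P(outcome | unexposed) = 206/3543 = 0.058143
Under exogeneity and monotonicity, PS = (p₁ − p₀) / (1 − p₀).
PS = (0.50178 − 0.058143) / (1 − 0.058143) = 0.44364 / 0.94186 ≈ 0.4710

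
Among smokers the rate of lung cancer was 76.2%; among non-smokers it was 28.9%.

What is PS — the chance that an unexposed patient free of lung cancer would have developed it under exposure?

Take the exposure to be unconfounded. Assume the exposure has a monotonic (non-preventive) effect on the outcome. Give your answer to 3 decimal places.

p₁ = 0.762, p₀ = 0.289.
Under exogeneity and monotonicity, PS = (p₁ − p₀) / (1 − p₀).
PS = (0.762 − 0.289) / (1 − 0.289) = 0.473 / 0.711 ≈ 0.6653

PS ≈ 0.665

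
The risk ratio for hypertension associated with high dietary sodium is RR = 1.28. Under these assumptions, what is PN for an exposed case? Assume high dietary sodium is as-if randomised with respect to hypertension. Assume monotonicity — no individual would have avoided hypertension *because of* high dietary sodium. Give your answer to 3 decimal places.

Under exogeneity and monotonicity, PN = (RR − 1) / RR = 1 − 1/RR.
PN = (1.28 − 1) / 1.28 = 0.28 / 1.28 ≈ 0.2188

PN ≈ 0.219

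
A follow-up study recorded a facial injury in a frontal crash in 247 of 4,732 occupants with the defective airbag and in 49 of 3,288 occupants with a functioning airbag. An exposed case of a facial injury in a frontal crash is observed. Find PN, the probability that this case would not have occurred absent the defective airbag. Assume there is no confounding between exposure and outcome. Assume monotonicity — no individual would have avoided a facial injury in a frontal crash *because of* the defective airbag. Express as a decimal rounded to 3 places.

p₁ = P(outcome | exposed) = 247/4732 = 0.052198
p₀ = P(outcome | unexposed) = 49/3288 = 0.014903
Under exogeneity and monotonicity, PN = (p₁ − p₀) / p₁.
PN = (0.052198 − 0.014903) / 0.052198 = 0.037295 / 0.052198 ≈ 0.7145

PN ≈ 0.714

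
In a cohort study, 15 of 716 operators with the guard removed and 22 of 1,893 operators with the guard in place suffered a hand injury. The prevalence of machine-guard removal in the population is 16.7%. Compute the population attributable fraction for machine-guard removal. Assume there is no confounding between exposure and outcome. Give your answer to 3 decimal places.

p₁ = P(outcome | exposed) = 15/716 = 0.02095
p₀ = P(outcome | unexposed) = 22/1893 = 0.011622
Overall risk P(Y=1) = π·p₁ + (1−π)·p₀ = 0.167×0.02095 + 0.833×0.011622 = 0.01318.
Under exogeneity, PAF = [P(Y=1) − p₀] / P(Y=1).
PAF = (0.01318 − 0.011622) / 0.01318 ≈ 0.1182

PAF ≈ 0.118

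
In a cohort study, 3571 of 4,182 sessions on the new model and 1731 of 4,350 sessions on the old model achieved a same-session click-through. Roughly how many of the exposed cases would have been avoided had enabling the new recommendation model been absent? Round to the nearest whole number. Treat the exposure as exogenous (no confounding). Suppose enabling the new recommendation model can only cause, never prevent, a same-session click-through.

about 1907 cases

p₁ = P(outcome | exposed) = 3571/4182 = 0.8539
p₀ = P(outcome | unexposed) = 1731/4350 = 0.39793
PN = (p₁ − p₀)/p₁ = (0.8539 − 0.39793) / 0.8539 ≈ 0.53398.
Attributable cases ≈ PN × (exposed cases) = 0.53398 × 3571 ≈ 1906.85.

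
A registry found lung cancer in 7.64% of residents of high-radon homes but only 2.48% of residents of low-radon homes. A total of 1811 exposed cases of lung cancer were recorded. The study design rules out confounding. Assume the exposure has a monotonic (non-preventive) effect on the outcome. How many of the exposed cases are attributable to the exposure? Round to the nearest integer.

about 1223 cases

p₁ = 0.0764, p₀ = 0.0248.
PN = (p₁ − p₀)/p₁ = (0.0764 − 0.0248) / 0.0764 ≈ 0.67539.
Attributable cases ≈ PN × (exposed cases) = 0.67539 × 1811 ≈ 1223.14.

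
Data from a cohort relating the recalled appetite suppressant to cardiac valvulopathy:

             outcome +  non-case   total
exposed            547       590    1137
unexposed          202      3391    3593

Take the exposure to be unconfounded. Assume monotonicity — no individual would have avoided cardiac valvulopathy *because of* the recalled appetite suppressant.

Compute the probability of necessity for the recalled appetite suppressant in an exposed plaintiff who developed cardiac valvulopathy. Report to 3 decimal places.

p₁ = P(outcome | exposed) = 547/1137 = 0.48109
p₀ = P(outcome | unexposed) = 202/3593 = 0.05622
Under exogeneity and monotonicity, PN = (p₁ − p₀) / p₁.
PN = (0.48109 − 0.05622) / 0.48109 = 0.42487 / 0.48109 ≈ 0.8831

PN ≈ 0.883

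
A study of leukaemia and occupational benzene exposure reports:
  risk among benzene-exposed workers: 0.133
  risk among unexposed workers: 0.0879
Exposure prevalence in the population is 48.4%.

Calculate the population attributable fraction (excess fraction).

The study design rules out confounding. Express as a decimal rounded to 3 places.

PAF ≈ 0.199

Let p₁ = 0.133, p₀ = 0.0879.
Overall risk P(Y=1) = π·p₁ + (1−π)·p₀ = 0.484×0.133 + 0.516×0.0879 = 0.10973.
Under exogeneity, PAF = [P(Y=1) − p₀] / P(Y=1).
PAF = (0.10973 − 0.0879) / 0.10973 ≈ 0.1989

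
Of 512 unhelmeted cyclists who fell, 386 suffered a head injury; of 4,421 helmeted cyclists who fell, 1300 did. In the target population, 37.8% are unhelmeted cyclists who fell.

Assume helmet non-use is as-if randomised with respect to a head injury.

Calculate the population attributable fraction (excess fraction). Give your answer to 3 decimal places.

p₁ = P(outcome | exposed) = 386/512 = 0.75391
p₀ = P(outcome | unexposed) = 1300/4421 = 0.29405
Overall risk P(Y=1) = π·p₁ + (1−π)·p₀ = 0.378×0.75391 + 0.622×0.29405 = 0.46788.
Under exogeneity, PAF = [P(Y=1) − p₀] / P(Y=1).
PAF = (0.46788 − 0.29405) / 0.46788 ≈ 0.3715

PAF ≈ 0.372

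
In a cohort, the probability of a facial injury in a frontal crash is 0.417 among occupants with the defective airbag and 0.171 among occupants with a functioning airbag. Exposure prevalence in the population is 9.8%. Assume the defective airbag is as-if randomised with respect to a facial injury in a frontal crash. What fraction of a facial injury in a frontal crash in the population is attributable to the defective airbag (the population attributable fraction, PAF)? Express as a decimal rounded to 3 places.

PAF ≈ 0.124

Let p₁ = 0.417, p₀ = 0.171.
Overall risk P(Y=1) = π·p₁ + (1−π)·p₀ = 0.098×0.417 + 0.902×0.171 = 0.19511.
Under exogeneity, PAF = [P(Y=1) − p₀] / P(Y=1).
PAF = (0.19511 − 0.171) / 0.19511 ≈ 0.1236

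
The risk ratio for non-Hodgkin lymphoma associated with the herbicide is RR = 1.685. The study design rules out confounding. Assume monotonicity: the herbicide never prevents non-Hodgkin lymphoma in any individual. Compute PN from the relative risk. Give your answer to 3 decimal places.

PN ≈ 0.407

Under exogeneity and monotonicity, PN = (RR − 1) / RR = 1 − 1/RR.
PN = (1.685 − 1) / 1.685 = 0.685 / 1.685 ≈ 0.4065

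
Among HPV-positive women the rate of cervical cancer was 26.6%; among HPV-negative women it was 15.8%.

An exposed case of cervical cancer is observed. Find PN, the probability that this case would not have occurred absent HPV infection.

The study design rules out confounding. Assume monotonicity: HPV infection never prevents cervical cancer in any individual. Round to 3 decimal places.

PN ≈ 0.406

p₁ = 0.266, p₀ = 0.158.
Under exogeneity and monotonicity, PN = (p₁ − p₀) / p₁.
PN = (0.266 − 0.158) / 0.266 = 0.108 / 0.266 ≈ 0.4060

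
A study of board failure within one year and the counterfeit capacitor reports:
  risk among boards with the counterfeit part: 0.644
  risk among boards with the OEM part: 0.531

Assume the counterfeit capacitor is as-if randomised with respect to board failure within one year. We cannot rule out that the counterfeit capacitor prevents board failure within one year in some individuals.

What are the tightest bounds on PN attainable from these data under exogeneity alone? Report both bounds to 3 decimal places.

Let p₁ = 0.644, p₀ = 0.531.
Under exogeneity alone the bounds on PN are max{0,(p₁−p₀)/p₁} ≤ PN ≤ min{1,(1−p₀)/p₁}.
  lower = (p₁ − p₀)/p₁ = 0.113 / 0.644 ≈ 0.1755
  upper = min{1, (1 − p₀)/p₁} = 0.469 / 0.644 ≈ 0.7283

0.175 ≤ PN ≤ 0.728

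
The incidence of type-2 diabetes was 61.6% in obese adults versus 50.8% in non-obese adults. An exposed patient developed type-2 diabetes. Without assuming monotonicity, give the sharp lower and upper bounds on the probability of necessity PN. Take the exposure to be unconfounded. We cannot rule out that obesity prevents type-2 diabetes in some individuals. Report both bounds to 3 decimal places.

p₁ = 0.616, p₀ = 0.508.
Under exogeneity alone the bounds on PN are max{0,(p₁−p₀)/p₁} ≤ PN ≤ min{1,(1−p₀)/p₁}.
  lower = (p₁ − p₀)/p₁ = 0.108 / 0.616 ≈ 0.1753
  upper = min{1, (1 − p₀)/p₁} = 0.492 / 0.616 ≈ 0.7987

0.175 ≤ PN ≤ 0.799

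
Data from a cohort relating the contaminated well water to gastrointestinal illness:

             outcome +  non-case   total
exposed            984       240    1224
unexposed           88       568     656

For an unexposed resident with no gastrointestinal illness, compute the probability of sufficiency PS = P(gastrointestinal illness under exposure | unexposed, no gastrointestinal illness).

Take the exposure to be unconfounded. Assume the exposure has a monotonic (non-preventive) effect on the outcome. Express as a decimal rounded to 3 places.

PS ≈ 0.774

p₁ = P(outcome | exposed) = 984/1224 = 0.80392
p₀ = P(outcome | unexposed) = 88/656 = 0.13415
Under exogeneity and monotonicity, PS = (p₁ − p₀)/(1 − p₀).
PS = (0.80392 − 0.13415) / 0.86585 ≈ 0.7735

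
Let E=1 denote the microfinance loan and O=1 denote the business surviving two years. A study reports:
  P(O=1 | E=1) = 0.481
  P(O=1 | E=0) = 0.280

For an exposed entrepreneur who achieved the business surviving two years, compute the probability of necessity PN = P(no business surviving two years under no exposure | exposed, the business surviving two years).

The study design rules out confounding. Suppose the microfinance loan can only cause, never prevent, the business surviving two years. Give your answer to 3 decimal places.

PN ≈ 0.418

Let p₁ = 0.481, p₀ = 0.28.
Under exogeneity and monotonicity, PN = (p₁ − p₀) / p₁.
PN = (0.481 − 0.28) / 0.481 = 0.201 / 0.481 ≈ 0.4179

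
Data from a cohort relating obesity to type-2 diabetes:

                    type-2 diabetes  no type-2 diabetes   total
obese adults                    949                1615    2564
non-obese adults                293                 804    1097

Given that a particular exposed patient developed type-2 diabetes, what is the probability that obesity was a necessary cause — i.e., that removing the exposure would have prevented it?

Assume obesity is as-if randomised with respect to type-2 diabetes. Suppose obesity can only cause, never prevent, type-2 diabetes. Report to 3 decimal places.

PN ≈ 0.278

p₁ = P(outcome | exposed) = 949/2564 = 0.37012
p₀ = P(outcome | unexposed) = 293/1097 = 0.26709
Under exogeneity and monotonicity, PN = (p₁ − p₀) / p₁.
PN = (0.37012 − 0.26709) / 0.37012 = 0.10303 / 0.37012 ≈ 0.2784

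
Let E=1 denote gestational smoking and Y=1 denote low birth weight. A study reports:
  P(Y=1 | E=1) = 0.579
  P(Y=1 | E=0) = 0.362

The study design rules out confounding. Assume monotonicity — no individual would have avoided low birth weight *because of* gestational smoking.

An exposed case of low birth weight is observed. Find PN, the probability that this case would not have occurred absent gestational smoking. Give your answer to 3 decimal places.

PN ≈ 0.375

Let p₁ = 0.579, p₀ = 0.362.
Under exogeneity and monotonicity, PN = (p₁ − p₀) / p₁.
PN = (0.579 − 0.362) / 0.579 = 0.217 / 0.579 ≈ 0.3748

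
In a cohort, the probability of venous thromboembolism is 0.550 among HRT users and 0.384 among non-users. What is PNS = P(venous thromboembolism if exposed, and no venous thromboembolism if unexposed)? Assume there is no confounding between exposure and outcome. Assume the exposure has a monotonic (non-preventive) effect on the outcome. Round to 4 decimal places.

Let p₁ = 0.55, p₀ = 0.384.
Under exogeneity and monotonicity, PNS = p₁ − p₀.
PNS = 0.55 − 0.384 = 0.166

PNS ≈ 0.1660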